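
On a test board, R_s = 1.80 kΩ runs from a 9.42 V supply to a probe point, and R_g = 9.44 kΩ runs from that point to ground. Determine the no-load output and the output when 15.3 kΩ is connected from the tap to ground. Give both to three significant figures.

Open-circuit: V = 9.42 × 9.44/(1.80 + 9.44) = 7.91 V.
With the load, R_g becomes R_g‖R_L = 5.838 kΩ, so V = 9.42 × 5.838/7.638 = 7.20 V.

Unloaded: 7.91 V; loaded: 7.20 V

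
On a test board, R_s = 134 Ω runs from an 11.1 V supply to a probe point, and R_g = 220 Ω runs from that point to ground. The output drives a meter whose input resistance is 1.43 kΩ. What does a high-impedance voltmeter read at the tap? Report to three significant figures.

The load sits in parallel with R_g: R_g‖R_L = (220 × 1430) / (220 + 1430) = 190.7 Ω.
V_out = 11.1 × 190.7 / (134 + 190.7) = 11.1 × 190.7/324.7 = 6.52 V.
(Unloaded it would have been 6.90 V.)

V_out ≈ 6.52 V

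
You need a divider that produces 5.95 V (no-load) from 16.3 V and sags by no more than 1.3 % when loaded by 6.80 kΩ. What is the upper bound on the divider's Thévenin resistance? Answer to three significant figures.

R_th ≤ 89.6 Ω

Loading drop = R_th/(R_th + R_L) ≤ 0.0130, so R_th ≤ R_L · ε/(1−ε) = 6.80 kΩ × 0.0130/0.9870 = 89.6 Ω.
(Any R1, R2 with R2/(R1+R2) = 0.365 and R1‖R2 ≤ 89.6 Ω will meet the spec.)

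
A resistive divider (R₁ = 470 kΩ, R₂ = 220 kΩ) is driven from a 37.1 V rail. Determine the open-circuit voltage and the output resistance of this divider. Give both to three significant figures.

V_th = 11.8 V, R_th = 150 kΩ

V_th is the open-circuit tap voltage: 37.1 × 220/(470 + 220) = 11.8 V.
With the supply zeroed, R₁ and R₂ appear in parallel from the tap: R_th = R₁‖R₂ = (470 × 220)/690.0 = 150 kΩ.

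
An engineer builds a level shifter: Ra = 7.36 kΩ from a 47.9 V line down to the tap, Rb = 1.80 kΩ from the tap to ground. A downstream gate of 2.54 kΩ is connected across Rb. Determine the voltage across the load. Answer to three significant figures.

V_out ≈ 6.00 V

The load sits in parallel with Rb: Rb‖R_L = (1.80 × 2.54) / (1.80 + 2.54) = 1.053 kΩ.
V_out = 47.9 × 1.053 / (7.36 + 1.053) = 47.9 × 1.053/8.413 = 6.00 V.
(Unloaded it would have been 9.41 V.)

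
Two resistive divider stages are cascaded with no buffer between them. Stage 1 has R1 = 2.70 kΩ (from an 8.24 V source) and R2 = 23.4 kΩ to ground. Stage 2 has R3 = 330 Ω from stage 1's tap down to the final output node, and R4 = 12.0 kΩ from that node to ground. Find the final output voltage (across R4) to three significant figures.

Stage 2 presents R3+R4 = 12330 Ω as a load on stage 1's tap.
Stage 1's lower leg becomes R2‖(R3+R4) = 8075 Ω, so V_mid = 8.24 × 8075/10780 = 6.175 V.
Stage 2 is itself unloaded: V_out = V_mid × R4/(R3+R4) = 6.175 × 12000/12330 = 6.01 V.

V_out ≈ 6.01 V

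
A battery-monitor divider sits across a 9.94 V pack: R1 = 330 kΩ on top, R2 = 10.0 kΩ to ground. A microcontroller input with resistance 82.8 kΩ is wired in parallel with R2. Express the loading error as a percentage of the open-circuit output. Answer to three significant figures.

Unloaded V = 9.94 × 10.0/340.0 = 0.29235 V.
Loaded: R2‖R_L = 8.922 kΩ, giving V = 9.94 × 8.922/338.9 = 0.26168 V.
Drop = (0.29235 − 0.26168) / 0.29235 = 10.5 %.

10.5 %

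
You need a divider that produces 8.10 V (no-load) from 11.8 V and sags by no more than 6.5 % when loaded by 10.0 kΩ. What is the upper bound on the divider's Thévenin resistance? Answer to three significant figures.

Loading drop = R_th/(R_th + R_L) ≤ 0.0650, so R_th ≤ R_L · ε/(1−ε) = 10.0 kΩ × 0.0650/0.9350 = 695 Ω.
(Any R1, R2 with R2/(R1+R2) = 0.686 and R1‖R2 ≤ 695 Ω will meet the spec.)

R_th ≤ 695 Ω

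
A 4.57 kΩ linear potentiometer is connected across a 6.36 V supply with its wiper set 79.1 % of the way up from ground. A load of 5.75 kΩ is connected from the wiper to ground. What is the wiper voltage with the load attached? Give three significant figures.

The wiper splits the pot into (1−α)R = 955.1 Ω above and αR = 3615 Ω below.
Lower section ‖ load = 2220 Ω.
V_wiper = 6.36 × 2220/(955.1 + 2220) = 4.45 V.

V ≈ 4.45 V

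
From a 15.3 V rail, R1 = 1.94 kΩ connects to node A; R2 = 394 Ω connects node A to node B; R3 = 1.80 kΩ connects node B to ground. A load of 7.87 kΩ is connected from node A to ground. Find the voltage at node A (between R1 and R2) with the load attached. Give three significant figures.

Below node A the series string R2+R3 = 2194 Ω sits in parallel with the 7870 Ω load: 1716 Ω.
V_A = 15.3 × 1716/(1940 + 1716) = 7.18 V.

V ≈ 7.18 V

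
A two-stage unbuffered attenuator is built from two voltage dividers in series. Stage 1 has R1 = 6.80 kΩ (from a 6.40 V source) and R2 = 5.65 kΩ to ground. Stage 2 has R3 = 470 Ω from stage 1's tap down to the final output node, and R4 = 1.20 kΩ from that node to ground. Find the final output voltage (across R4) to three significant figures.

Stage 2 presents R3+R4 = 1670 Ω as a load on stage 1's tap.
Stage 1's lower leg becomes R2‖(R3+R4) = 1289 Ω, so V_mid = 6.40 × 1289/8089 = 1.020 V.
Stage 2 is itself unloaded: V_out = V_mid × R4/(R3+R4) = 1.020 × 1200/1670 = 0.733 V.

V_out ≈ 0.733 V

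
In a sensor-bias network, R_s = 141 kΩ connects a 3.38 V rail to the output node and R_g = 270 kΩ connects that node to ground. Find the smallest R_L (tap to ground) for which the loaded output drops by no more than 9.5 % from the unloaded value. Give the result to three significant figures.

R_L(min) ≈ 882 kΩ

Output resistance R_th = R_s‖R_g = (141 × 270)/411.0 = 92.63 kΩ.
The fractional drop is R_th/(R_th + R_L); requiring this ≤ 0.0950 gives R_L ≥ R_th(1/0.0950 − 1) = 92.63 × 9.526 = 882 kΩ.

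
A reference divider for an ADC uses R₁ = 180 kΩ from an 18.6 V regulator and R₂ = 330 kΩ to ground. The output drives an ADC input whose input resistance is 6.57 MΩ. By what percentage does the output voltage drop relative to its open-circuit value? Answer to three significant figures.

The divider's output (Thévenin) resistance is R₁‖R₂ = 116.5 kΩ.
Fractional drop under load = R_th/(R_th + R_L) = 116.5 / (116.5 + 6570) = 0.01742.
So the output falls by 1.74 %.

1.74 %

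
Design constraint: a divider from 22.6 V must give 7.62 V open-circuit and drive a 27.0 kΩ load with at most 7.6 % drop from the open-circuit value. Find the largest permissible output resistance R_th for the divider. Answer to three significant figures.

R_th ≤ 2.22 kΩ

Loading drop = R_th/(R_th + R_L) ≤ 0.0760, so R_th ≤ R_L · ε/(1−ε) = 27.0 kΩ × 0.0760/0.9240 = 2.22 kΩ.
(Any R1, R2 with R2/(R1+R2) = 0.337 and R1‖R2 ≤ 2.22 kΩ will meet the spec.)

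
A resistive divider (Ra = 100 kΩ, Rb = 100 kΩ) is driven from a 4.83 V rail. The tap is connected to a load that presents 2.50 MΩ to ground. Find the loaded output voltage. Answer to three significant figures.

V_out ≈ 2.37 V

The load sits in parallel with Rb: Rb‖R_L = (100 × 2500) / (100 + 2500) = 96.15 kΩ.
V_out = 4.83 × 96.15 / (100 + 96.15) = 4.83 × 96.15/196.2 = 2.37 V.
(Unloaded it would have been 2.42 V.)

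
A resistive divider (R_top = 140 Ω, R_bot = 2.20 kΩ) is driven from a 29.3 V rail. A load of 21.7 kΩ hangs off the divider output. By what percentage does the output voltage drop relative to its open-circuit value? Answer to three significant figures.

0.603 %

The divider's output (Thévenin) resistance is R_top‖R_bot = 131.6 Ω.
Fractional drop under load = R_th/(R_th + R_L) = 131.6 / (131.6 + 21700) = 0.006029.
So the output falls by 0.603 %.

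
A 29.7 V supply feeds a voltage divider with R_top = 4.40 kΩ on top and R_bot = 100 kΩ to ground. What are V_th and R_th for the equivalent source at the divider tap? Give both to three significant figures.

V_th = 28.4 V, R_th = 4.21 kΩ

V_th is the open-circuit tap voltage: 29.7 × 100/(4.40 + 100) = 28.4 V.
With the supply zeroed, R_top and R_bot appear in parallel from the tap: R_th = R_top‖R_bot = (4.40 × 100)/104.4 = 4.21 kΩ.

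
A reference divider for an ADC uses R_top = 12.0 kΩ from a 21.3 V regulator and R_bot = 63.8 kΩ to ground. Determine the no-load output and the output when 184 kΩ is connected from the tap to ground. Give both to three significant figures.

Open-circuit: V = 21.3 × 63.8/(12.0 + 63.8) = 17.9 V.
With the load, R_bot becomes R_bot‖R_L = 47.37 kΩ, so V = 21.3 × 47.37/59.37 = 17.0 V.

Unloaded: 17.9 V; loaded: 17.0 V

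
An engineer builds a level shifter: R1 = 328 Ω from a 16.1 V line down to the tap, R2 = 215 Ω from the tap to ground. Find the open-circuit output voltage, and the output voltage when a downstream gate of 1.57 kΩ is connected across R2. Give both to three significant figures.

Open-circuit: V = 16.1 × 215/(328 + 215) = 6.37 V.
With the load, R2 becomes R2‖R_L = 189.1 Ω, so V = 16.1 × 189.1/517.1 = 5.89 V.

Unloaded: 6.37 V; loaded: 5.89 V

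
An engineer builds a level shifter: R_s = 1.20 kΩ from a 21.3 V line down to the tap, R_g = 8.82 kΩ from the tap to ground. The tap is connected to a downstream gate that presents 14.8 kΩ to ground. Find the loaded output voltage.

The load sits in parallel with R_g: R_g‖R_L = (8.82 × 14.8) / (8.82 + 14.8) = 5.527 kΩ.
V_out = 21.3 × 5.527 / (1.20 + 5.527) = 21.3 × 5.527/6.727 = 17.5 V.
(Unloaded it would have been 18.7 V.)

V_out ≈ 17.5 V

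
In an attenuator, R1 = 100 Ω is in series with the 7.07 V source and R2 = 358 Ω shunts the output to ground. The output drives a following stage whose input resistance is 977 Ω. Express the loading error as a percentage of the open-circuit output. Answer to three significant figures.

7.41 %

The divider's output (Thévenin) resistance is R1‖R2 = 78.17 Ω.
Fractional drop under load = R_th/(R_th + R_L) = 78.17 / (78.17 + 977) = 0.07408.
So the output falls by 7.41 %.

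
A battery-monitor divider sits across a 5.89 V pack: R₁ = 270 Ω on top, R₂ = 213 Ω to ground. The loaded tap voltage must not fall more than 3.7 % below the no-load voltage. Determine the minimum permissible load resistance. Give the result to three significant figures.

Output resistance R_th = R₁‖R₂ = (270 × 213)/483.0 = 119.1 Ω.
The fractional drop is R_th/(R_th + R_L); requiring this ≤ 0.0370 gives R_L ≥ R_th(1/0.0370 − 1) = 119.1 × 26.03 = 3.10 kΩ.

R_L(min) ≈ 3.10 kΩ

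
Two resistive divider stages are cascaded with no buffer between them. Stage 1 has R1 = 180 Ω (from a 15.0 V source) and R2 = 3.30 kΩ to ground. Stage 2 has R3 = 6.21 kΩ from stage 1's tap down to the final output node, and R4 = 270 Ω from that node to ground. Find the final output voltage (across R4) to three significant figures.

V_out ≈ 0.577 V

Stage 2 presents R3+R4 = 6480 Ω as a load on stage 1's tap.
Stage 1's lower leg becomes R2‖(R3+R4) = 2187 Ω, so V_mid = 15.0 × 2187/2367 = 13.86 V.
Stage 2 is itself unloaded: V_out = V_mid × R4/(R3+R4) = 13.86 × 270/6480 = 0.577 V.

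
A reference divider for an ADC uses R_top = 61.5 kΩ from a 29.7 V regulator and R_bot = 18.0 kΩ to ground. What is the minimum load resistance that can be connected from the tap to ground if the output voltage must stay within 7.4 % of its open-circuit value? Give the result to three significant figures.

Output resistance R_th = R_top‖R_bot = (61.5 × 18.0)/79.50 = 13.92 kΩ.
The fractional drop is R_th/(R_th + R_L); requiring this ≤ 0.0740 gives R_L ≥ R_th(1/0.0740 − 1) = 13.92 × 12.51 = 174 kΩ.

R_L(min) ≈ 174 kΩ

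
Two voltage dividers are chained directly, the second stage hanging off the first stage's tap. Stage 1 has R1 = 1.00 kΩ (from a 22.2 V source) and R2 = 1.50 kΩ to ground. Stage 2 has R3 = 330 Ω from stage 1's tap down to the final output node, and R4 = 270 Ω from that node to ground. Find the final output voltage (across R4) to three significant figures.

V_out ≈ 3.00 V

Stage 2 presents R3+R4 = 600.0 Ω as a load on stage 1's tap.
Stage 1's lower leg becomes R2‖(R3+R4) = 428.6 Ω, so V_mid = 22.2 × 428.6/1429 = 6.660 V.
Stage 2 is itself unloaded: V_out = V_mid × R4/(R3+R4) = 6.660 × 270/600.0 = 3.00 V.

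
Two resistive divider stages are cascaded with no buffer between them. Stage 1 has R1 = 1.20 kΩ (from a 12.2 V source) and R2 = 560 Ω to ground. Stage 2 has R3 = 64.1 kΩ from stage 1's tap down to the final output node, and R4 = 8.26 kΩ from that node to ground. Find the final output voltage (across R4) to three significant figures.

V_out ≈ 0.441 V

Stage 2 presents R3+R4 = 72360 Ω as a load on stage 1's tap.
Stage 1's lower leg becomes R2‖(R3+R4) = 555.7 Ω, so V_mid = 12.2 × 555.7/1756 = 3.861 V.
Stage 2 is itself unloaded: V_out = V_mid × R4/(R3+R4) = 3.861 × 8260/72360 = 0.441 V.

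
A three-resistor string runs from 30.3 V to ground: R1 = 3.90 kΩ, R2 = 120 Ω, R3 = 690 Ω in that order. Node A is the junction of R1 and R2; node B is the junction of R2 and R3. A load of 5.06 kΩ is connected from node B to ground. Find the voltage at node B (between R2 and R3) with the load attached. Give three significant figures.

At node B, R3 is in parallel with the load: R3‖R_L = 607.2 Ω.
Below node A the resistance is R2 + (R3‖R_L) = 727.2 Ω, so V_A = 30.3 × 727.2/4627 = 4.762 V.
Then V_B = V_A × (R3‖R_L)/(R2 + R3‖R_L) = 4.762 × 607.2/727.2 = 3.98 V.

V ≈ 3.98 V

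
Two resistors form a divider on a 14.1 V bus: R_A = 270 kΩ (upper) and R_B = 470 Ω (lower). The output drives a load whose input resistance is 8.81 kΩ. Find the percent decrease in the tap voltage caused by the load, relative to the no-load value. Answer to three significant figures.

The divider's output (Thévenin) resistance is R_A‖R_B = 469.2 Ω.
Fractional drop under load = R_th/(R_th + R_L) = 469.2 / (469.2 + 8810) = 0.05056.
So the output falls by 5.06 %.

5.06 %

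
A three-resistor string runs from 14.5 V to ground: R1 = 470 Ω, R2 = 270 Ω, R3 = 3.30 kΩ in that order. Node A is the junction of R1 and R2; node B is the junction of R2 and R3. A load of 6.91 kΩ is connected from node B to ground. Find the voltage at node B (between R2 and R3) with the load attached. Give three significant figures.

At node B, R3 is in parallel with the load: R3‖R_L = 2233 Ω.
Below node A the resistance is R2 + (R3‖R_L) = 2503 Ω, so V_A = 14.5 × 2503/2973 = 12.21 V.
Then V_B = V_A × (R3‖R_L)/(R2 + R3‖R_L) = 12.21 × 2233/2503 = 10.9 V.

V ≈ 10.9 V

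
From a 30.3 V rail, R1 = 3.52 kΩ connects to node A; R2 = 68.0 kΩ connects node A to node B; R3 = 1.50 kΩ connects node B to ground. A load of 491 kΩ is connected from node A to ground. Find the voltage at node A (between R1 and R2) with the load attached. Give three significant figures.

V ≈ 28.6 V

Below node A the series string R2+R3 = 69.50 kΩ sits in parallel with the 491 kΩ load: 60.88 kΩ.
V_A = 30.3 × 60.88/(3.52 + 60.88) = 28.6 V.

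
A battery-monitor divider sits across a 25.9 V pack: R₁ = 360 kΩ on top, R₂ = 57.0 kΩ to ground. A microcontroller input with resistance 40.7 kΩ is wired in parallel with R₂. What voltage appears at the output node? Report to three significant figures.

V_out ≈ 1.60 V

The load sits in parallel with R₂: R₂‖R_L = (57.0 × 40.7) / (57.0 + 40.7) = 23.75 kΩ.
V_out = 25.9 × 23.75 / (360 + 23.75) = 25.9 × 23.75/383.7 = 1.60 V.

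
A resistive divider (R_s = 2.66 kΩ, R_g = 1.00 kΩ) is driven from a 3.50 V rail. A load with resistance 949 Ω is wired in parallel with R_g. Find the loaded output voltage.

The load sits in parallel with R_g: R_g‖R_L = (1000 × 949) / (1000 + 949) = 486.9 Ω.
V_out = 3.50 × 486.9 / (2660 + 486.9) = 3.50 × 486.9/3147 = 0.542 V.
(Unloaded it would have been 0.956 V.)

V_out ≈ 0.542 V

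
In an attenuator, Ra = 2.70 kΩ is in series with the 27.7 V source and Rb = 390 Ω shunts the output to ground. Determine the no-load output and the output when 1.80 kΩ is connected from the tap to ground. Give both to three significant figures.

Open-circuit: V = 27.7 × 390/(2700 + 390) = 3.50 V.
With the load, Rb becomes Rb‖R_L = 320.5 Ω, so V = 27.7 × 320.5/3021 = 2.94 V.

Unloaded: 3.50 V; loaded: 2.94 V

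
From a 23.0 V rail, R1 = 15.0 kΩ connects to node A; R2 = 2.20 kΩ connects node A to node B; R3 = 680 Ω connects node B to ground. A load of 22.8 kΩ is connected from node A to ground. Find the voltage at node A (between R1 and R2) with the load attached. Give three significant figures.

Below node A the series string R2+R3 = 2880 Ω sits in parallel with the 22800 Ω load: 2557 Ω.
V_A = 23.0 × 2557/(15000 + 2557) = 3.35 V.

V ≈ 3.35 V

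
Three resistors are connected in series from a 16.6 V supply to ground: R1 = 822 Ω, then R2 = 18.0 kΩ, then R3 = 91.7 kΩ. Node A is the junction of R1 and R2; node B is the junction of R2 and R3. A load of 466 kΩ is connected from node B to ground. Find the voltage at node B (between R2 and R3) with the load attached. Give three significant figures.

At node B, R3 is in parallel with the load: R3‖R_L = 76620 Ω.
Below node A the resistance is R2 + (R3‖R_L) = 94620 Ω, so V_A = 16.6 × 94620/95440 = 16.46 V.
Then V_B = V_A × (R3‖R_L)/(R2 + R3‖R_L) = 16.46 × 76620/94620 = 13.3 V.

V ≈ 13.3 V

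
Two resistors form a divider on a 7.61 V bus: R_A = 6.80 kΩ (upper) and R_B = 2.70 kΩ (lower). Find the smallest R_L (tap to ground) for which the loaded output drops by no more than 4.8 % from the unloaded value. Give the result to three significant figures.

R_L(min) ≈ 38.3 kΩ

Output resistance R_th = R_A‖R_B = (6.80 × 2.70)/9.500 = 1.933 kΩ.
The fractional drop is R_th/(R_th + R_L); requiring this ≤ 0.0480 gives R_L ≥ R_th(1/0.0480 − 1) = 1.933 × 19.83 = 38.3 kΩ.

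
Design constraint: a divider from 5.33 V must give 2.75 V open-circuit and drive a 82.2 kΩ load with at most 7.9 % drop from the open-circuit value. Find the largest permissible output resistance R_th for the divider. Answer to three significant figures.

R_th ≤ 7.05 kΩ

Loading drop = R_th/(R_th + R_L) ≤ 0.0790, so R_th ≤ R_L · ε/(1−ε) = 82.2 kΩ × 0.0790/0.9210 = 7.05 kΩ.
(Any R1, R2 with R2/(R1+R2) = 0.516 and R1‖R2 ≤ 7.05 kΩ will meet the spec.)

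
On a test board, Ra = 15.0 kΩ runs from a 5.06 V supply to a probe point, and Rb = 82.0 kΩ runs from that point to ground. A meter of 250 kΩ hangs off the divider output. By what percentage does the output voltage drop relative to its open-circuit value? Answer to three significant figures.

4.83 %

The divider's output (Thévenin) resistance is Ra‖Rb = 12.68 kΩ.
Fractional drop under load = R_th/(R_th + R_L) = 12.68 / (12.68 + 250) = 0.04827.
So the output falls by 4.83 %.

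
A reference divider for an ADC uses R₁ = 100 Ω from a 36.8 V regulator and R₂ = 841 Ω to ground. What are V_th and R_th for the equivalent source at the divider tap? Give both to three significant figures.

V_th = 32.9 V, R_th = 89.4 Ω

V_th is the open-circuit tap voltage: 36.8 × 841/(100 + 841) = 32.9 V.
With the supply zeroed, R₁ and R₂ appear in parallel from the tap: R_th = R₁‖R₂ = (100 × 841)/941.0 = 89.4 Ω.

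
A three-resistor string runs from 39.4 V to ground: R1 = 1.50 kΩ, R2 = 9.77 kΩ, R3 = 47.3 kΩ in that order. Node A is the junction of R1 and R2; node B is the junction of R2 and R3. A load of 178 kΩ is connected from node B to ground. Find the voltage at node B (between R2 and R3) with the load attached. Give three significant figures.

At node B, R3 is in parallel with the load: R3‖R_L = 37.37 kΩ.
Below node A the resistance is R2 + (R3‖R_L) = 47.14 kΩ, so V_A = 39.4 × 47.14/48.64 = 38.18 V.
Then V_B = V_A × (R3‖R_L)/(R2 + R3‖R_L) = 38.18 × 37.37/47.14 = 30.3 V.

V ≈ 30.3 V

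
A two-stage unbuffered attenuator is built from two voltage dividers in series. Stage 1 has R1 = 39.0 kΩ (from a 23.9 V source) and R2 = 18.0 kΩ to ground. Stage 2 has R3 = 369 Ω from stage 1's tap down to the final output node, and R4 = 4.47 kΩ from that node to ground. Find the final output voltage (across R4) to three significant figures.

Stage 2 presents R3+R4 = 4839 Ω as a load on stage 1's tap.
Stage 1's lower leg becomes R2‖(R3+R4) = 3814 Ω, so V_mid = 23.9 × 3814/42810 = 2.129 V.
Stage 2 is itself unloaded: V_out = V_mid × R4/(R3+R4) = 2.129 × 4470/4839 = 1.97 V.

V_out ≈ 1.97 V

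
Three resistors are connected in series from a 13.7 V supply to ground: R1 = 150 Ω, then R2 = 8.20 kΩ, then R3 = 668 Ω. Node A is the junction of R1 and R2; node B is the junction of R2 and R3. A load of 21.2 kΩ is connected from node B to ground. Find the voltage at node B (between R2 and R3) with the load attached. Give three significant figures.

At node B, R3 is in parallel with the load: R3‖R_L = 647.6 Ω.
Below node A the resistance is R2 + (R3‖R_L) = 8848 Ω, so V_A = 13.7 × 8848/8998 = 13.47 V.
Then V_B = V_A × (R3‖R_L)/(R2 + R3‖R_L) = 13.47 × 647.6/8848 = 0.986 V.

V ≈ 0.986 V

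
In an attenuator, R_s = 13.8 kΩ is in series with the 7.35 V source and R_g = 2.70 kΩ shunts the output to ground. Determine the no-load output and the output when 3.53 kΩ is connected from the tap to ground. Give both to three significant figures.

Unloaded: 1.20 V; loaded: 0.733 V

Open-circuit: V = 7.35 × 2.70/(13.8 + 2.70) = 1.20 V.
With the load, R_g becomes R_g‖R_L = 1.530 kΩ, so V = 7.35 × 1.530/15.33 = 0.733 V.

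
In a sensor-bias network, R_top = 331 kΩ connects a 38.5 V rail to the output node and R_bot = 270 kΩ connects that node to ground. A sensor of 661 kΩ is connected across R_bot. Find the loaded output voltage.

The load sits in parallel with R_bot: R_bot‖R_L = (270 × 661) / (270 + 661) = 191.7 kΩ.
V_out = 38.5 × 191.7 / (331 + 191.7) = 38.5 × 191.7/522.7 = 14.1 V.
(Unloaded it would have been 17.3 V.)

V_out ≈ 14.1 V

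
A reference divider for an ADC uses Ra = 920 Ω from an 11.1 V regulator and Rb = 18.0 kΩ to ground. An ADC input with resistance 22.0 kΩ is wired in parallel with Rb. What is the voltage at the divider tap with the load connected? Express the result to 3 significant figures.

V_out ≈ 10.2 V

The load sits in parallel with Rb: Rb‖R_L = (18000 × 22000) / (18000 + 22000) = 9900 Ω.
V_out = 11.1 × 9900 / (920 + 9900) = 11.1 × 9900/10820 = 10.2 V.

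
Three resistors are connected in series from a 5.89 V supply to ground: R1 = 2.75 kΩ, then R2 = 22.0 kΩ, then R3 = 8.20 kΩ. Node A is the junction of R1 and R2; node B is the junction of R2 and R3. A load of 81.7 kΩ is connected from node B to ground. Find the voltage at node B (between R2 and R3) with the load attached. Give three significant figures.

V ≈ 1.36 V

At node B, R3 is in parallel with the load: R3‖R_L = 7.452 kΩ.
Below node A the resistance is R2 + (R3‖R_L) = 29.45 kΩ, so V_A = 5.89 × 29.45/32.20 = 5.387 V.
Then V_B = V_A × (R3‖R_L)/(R2 + R3‖R_L) = 5.387 × 7.452/29.45 = 1.36 V.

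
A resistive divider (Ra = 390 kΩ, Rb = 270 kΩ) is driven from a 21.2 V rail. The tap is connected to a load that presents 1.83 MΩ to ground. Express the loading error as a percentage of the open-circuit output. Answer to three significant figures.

8.02 %

The divider's output (Thévenin) resistance is Ra‖Rb = 159.5 kΩ.
Fractional drop under load = R_th/(R_th + R_L) = 159.5 / (159.5 + 1830) = 0.08019.
So the output falls by 8.02 %.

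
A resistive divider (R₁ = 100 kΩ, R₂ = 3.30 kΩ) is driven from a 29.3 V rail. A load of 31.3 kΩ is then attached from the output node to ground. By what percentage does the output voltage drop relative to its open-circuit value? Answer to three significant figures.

9.26 %

Unloaded V = 29.3 × 3.30/103.3 = 0.93601 V.
Loaded: R₂‖R_L = 2.985 kΩ, giving V = 29.3 × 2.985/103.0 = 0.84933 V.
Drop = (0.93601 − 0.84933) / 0.93601 = 9.26 %.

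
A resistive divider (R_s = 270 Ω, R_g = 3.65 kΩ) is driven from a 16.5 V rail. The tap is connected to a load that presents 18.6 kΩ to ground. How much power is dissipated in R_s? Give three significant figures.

P ≈ 6.66 mW

Total resistance from the source is R_s + (R_g‖R_L) = 3321 Ω, so I = 16.5/3321 Ω = 4.968 mA.
P = I²·R_s = (4.968 mA)² × 270 Ω = 6.66 mW.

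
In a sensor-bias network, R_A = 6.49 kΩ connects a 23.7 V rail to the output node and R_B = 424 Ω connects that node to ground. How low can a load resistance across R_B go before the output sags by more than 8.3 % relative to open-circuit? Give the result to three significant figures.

R_L(min) ≈ 4.40 kΩ

Output resistance R_th = R_A‖R_B = (6490 × 424)/6914 = 398.0 Ω.
The fractional drop is R_th/(R_th + R_L); requiring this ≤ 0.0830 gives R_L ≥ R_th(1/0.0830 − 1) = 398.0 × 11.05 = 4.40 kΩ.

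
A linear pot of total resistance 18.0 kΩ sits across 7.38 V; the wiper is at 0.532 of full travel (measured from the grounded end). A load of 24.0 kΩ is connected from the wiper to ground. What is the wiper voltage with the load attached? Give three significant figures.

The wiper splits the pot into (1−α)R = 8.424 kΩ above and αR = 9.576 kΩ below.
Lower section ‖ load = 6.845 kΩ.
V_wiper = 7.38 × 6.845/(8.424 + 6.845) = 3.31 V.

V ≈ 3.31 V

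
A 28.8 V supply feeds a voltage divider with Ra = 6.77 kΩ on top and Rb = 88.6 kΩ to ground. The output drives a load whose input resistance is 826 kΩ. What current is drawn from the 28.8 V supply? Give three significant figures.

Rb‖R_L = 80.02 kΩ, so the source sees Ra + Rb‖R_L = 86.79 kΩ.
I = 28.8 V / 86.79 kΩ = 0.332 mA.

I ≈ 0.332 mA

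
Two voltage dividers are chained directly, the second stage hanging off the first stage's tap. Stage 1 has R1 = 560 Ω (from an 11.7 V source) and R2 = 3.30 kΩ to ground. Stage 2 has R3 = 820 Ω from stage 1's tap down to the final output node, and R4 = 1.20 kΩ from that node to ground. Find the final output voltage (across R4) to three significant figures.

V_out ≈ 4.80 V

Stage 2 presents R3+R4 = 2020 Ω as a load on stage 1's tap.
Stage 1's lower leg becomes R2‖(R3+R4) = 1253 Ω, so V_mid = 11.7 × 1253/1813 = 8.086 V.
Stage 2 is itself unloaded: V_out = V_mid × R4/(R3+R4) = 8.086 × 1200/2020 = 4.80 V.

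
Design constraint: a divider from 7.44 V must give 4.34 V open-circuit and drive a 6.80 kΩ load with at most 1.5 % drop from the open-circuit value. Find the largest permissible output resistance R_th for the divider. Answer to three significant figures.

R_th ≤ 104 Ω

Loading drop = R_th/(R_th + R_L) ≤ 0.0150, so R_th ≤ R_L · ε/(1−ε) = 6.80 kΩ × 0.0150/0.9850 = 104 Ω.
(Any R1, R2 with R2/(R1+R2) = 0.583 and R1‖R2 ≤ 104 Ω will meet the spec.)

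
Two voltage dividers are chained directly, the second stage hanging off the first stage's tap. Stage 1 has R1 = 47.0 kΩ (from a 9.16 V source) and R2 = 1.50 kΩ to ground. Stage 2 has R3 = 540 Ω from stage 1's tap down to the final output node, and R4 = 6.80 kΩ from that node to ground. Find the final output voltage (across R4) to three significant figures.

V_out ≈ 0.219 V

Stage 2 presents R3+R4 = 7340 Ω as a load on stage 1's tap.
Stage 1's lower leg becomes R2‖(R3+R4) = 1245 Ω, so V_mid = 9.16 × 1245/48250 = 0.2365 V.
Stage 2 is itself unloaded: V_out = V_mid × R4/(R3+R4) = 0.2365 × 6800/7340 = 0.219 V.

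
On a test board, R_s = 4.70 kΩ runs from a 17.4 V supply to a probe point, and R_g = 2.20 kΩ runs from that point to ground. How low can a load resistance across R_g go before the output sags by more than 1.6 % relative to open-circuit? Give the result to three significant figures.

Output resistance R_th = R_s‖R_g = (4.70 × 2.20)/6.900 = 1.499 kΩ.
The fractional drop is R_th/(R_th + R_L); requiring this ≤ 0.0160 gives R_L ≥ R_th(1/0.0160 − 1) = 1.499 × 61.50 = 92.2 kΩ.

R_L(min) ≈ 92.2 kΩ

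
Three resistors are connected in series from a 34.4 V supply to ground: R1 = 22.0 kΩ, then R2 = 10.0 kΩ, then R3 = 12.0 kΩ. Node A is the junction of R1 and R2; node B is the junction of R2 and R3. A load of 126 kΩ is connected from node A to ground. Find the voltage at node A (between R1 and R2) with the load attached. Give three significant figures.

V ≈ 15.8 V

Below node A the series string R2+R3 = 22.00 kΩ sits in parallel with the 126 kΩ load: 18.73 kΩ.
V_A = 34.4 × 18.73/(22.0 + 18.73) = 15.8 V.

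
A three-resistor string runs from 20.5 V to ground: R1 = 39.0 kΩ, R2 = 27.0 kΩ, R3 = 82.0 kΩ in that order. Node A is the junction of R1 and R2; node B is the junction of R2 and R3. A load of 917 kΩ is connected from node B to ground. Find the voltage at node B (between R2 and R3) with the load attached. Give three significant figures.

V ≈ 10.9 V

At node B, R3 is in parallel with the load: R3‖R_L = 75.27 kΩ.
Below node A the resistance is R2 + (R3‖R_L) = 102.3 kΩ, so V_A = 20.5 × 102.3/141.3 = 14.84 V.
Then V_B = V_A × (R3‖R_L)/(R2 + R3‖R_L) = 14.84 × 75.27/102.3 = 10.9 V.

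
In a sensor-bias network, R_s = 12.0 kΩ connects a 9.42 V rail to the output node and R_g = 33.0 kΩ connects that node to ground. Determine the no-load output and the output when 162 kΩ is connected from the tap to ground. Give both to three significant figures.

Open-circuit: V = 9.42 × 33.0/(12.0 + 33.0) = 6.91 V.
With the load, R_g becomes R_g‖R_L = 27.42 kΩ, so V = 9.42 × 27.42/39.42 = 6.55 V.

Unloaded: 6.91 V; loaded: 6.55 V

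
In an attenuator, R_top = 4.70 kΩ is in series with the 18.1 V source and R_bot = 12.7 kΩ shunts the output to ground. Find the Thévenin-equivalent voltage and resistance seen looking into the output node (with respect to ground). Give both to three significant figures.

V_th is the open-circuit tap voltage: 18.1 × 12.7/(4.70 + 12.7) = 13.2 V.
With the supply zeroed, R_top and R_bot appear in parallel from the tap: R_th = R_top‖R_bot = (4.70 × 12.7)/17.40 = 3.43 kΩ.

V_th = 13.2 V, R_th = 3.43 kΩ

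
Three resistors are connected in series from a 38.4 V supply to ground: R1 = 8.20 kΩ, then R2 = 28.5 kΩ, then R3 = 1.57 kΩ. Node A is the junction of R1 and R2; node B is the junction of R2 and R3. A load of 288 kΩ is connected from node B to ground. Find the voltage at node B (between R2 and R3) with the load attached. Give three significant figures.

At node B, R3 is in parallel with the load: R3‖R_L = 1.561 kΩ.
Below node A the resistance is R2 + (R3‖R_L) = 30.06 kΩ, so V_A = 38.4 × 30.06/38.26 = 30.17 V.
Then V_B = V_A × (R3‖R_L)/(R2 + R3‖R_L) = 30.17 × 1.561/30.06 = 1.57 V.

V ≈ 1.57 V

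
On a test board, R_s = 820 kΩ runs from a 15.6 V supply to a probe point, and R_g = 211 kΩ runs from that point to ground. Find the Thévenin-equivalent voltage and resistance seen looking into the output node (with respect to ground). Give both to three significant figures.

V_th is the open-circuit tap voltage: 15.6 × 211/(820 + 211) = 3.19 V.
With the supply zeroed, R_s and R_g appear in parallel from the tap: R_th = R_s‖R_g = (820 × 211)/1031 = 168 kΩ.

V_th = 3.19 V, R_th = 168 kΩ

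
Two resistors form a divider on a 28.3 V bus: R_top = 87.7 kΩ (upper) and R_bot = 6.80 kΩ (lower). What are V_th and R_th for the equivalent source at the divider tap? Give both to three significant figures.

V_th = 2.04 V, R_th = 6.31 kΩ

V_th is the open-circuit tap voltage: 28.3 × 6.80/(87.7 + 6.80) = 2.04 V.
With the supply zeroed, R_top and R_bot appear in parallel from the tap: R_th = R_top‖R_bot = (87.7 × 6.80)/94.50 = 6.31 kΩ.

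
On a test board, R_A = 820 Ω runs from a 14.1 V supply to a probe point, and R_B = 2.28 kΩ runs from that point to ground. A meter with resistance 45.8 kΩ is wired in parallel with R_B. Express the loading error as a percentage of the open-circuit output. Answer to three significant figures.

1.30 %

The divider's output (Thévenin) resistance is R_A‖R_B = 603.1 Ω.
Fractional drop under load = R_th/(R_th + R_L) = 603.1 / (603.1 + 45800) = 0.01300.
So the output falls by 1.30 %.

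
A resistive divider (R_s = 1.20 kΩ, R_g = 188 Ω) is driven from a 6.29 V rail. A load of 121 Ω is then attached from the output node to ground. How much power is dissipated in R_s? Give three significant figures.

Total resistance from the source is R_s + (R_g‖R_L) = 1274 Ω, so I = 6.29/1274 Ω = 4.939 mA.
P = I²·R_s = (4.939 mA)² × 1.20 kΩ = 29.3 mW.

P ≈ 29.3 mW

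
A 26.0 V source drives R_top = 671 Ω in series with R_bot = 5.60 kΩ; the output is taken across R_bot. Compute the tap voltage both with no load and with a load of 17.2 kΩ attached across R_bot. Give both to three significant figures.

Open-circuit: V = 26.0 × 5600/(671 + 5600) = 23.2 V.
With the load, R_bot becomes R_bot‖R_L = 4225 Ω, so V = 26.0 × 4225/4896 = 22.4 V.

Unloaded: 23.2 V; loaded: 22.4 V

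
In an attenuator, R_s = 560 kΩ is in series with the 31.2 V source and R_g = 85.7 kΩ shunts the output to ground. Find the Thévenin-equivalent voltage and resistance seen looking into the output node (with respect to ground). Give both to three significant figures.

V_th = 4.14 V, R_th = 74.3 kΩ

V_th is the open-circuit tap voltage: 31.2 × 85.7/(560 + 85.7) = 4.14 V.
With the supply zeroed, R_s and R_g appear in parallel from the tap: R_th = R_s‖R_g = (560 × 85.7)/645.7 = 74.3 kΩ.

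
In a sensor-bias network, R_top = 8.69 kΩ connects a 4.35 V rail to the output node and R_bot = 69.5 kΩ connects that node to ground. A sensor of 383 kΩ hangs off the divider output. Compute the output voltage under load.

V_out ≈ 3.79 V

The load sits in parallel with R_bot: R_bot‖R_L = (69.5 × 383) / (69.5 + 383) = 58.83 kΩ.
V_out = 4.35 × 58.83 / (8.69 + 58.83) = 4.35 × 58.83/67.52 = 3.79 V.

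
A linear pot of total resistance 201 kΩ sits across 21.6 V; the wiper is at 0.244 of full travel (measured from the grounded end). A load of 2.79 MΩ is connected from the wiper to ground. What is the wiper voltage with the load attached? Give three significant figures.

The wiper splits the pot into (1−α)R = 152.0 kΩ above and αR = 49.04 kΩ below.
Lower section ‖ load = 48.20 kΩ.
V_wiper = 21.6 × 48.20/(152.0 + 48.20) = 5.20 V.

V ≈ 5.20 V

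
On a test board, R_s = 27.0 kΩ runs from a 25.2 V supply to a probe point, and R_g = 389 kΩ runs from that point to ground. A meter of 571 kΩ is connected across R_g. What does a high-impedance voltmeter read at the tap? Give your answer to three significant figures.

The load sits in parallel with R_g: R_g‖R_L = (389 × 571) / (389 + 571) = 231.4 kΩ.
V_out = 25.2 × 231.4 / (27.0 + 231.4) = 25.2 × 231.4/258.4 = 22.6 V.

V_out ≈ 22.6 V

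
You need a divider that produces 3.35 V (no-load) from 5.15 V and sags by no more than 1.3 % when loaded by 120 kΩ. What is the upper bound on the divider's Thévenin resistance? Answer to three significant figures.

R_th ≤ 1.58 kΩ

Loading drop = R_th/(R_th + R_L) ≤ 0.0130, so R_th ≤ R_L · ε/(1−ε) = 120 kΩ × 0.0130/0.9870 = 1.58 kΩ.
(Any R1, R2 with R2/(R1+R2) = 0.650 and R1‖R2 ≤ 1.58 kΩ will meet the spec.)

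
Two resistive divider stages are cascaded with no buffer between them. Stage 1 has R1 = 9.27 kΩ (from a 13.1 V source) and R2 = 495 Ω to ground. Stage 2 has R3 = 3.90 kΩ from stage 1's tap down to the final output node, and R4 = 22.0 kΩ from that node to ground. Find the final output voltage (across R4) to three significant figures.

V_out ≈ 0.554 V

Stage 2 presents R3+R4 = 25900 Ω as a load on stage 1's tap.
Stage 1's lower leg becomes R2‖(R3+R4) = 485.7 Ω, so V_mid = 13.1 × 485.7/9756 = 0.6522 V.
Stage 2 is itself unloaded: V_out = V_mid × R4/(R3+R4) = 0.6522 × 22000/25900 = 0.554 V.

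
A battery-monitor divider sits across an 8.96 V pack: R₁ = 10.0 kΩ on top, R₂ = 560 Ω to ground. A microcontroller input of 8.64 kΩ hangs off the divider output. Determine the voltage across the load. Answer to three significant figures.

V_out ≈ 0.448 V

The load sits in parallel with R₂: R₂‖R_L = (560 × 8640) / (560 + 8640) = 525.9 Ω.
V_out = 8.96 × 525.9 / (10000 + 525.9) = 8.96 × 525.9/10530 = 0.448 V.
(Unloaded it would have been 0.475 V.)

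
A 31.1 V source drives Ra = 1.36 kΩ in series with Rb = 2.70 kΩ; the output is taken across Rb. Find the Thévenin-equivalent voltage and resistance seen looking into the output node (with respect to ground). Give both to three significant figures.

V_th = 20.7 V, R_th = 904 Ω

V_th is the open-circuit tap voltage: 31.1 × 2.70/(1.36 + 2.70) = 20.7 V.
With the supply zeroed, Ra and Rb appear in parallel from the tap: R_th = Ra‖Rb = (1.36 × 2.70)/4.060 = 904 Ω.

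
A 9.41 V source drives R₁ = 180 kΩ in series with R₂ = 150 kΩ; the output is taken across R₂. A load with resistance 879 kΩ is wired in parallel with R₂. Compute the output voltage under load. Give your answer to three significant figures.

The load sits in parallel with R₂: R₂‖R_L = (150 × 879) / (150 + 879) = 128.1 kΩ.
V_out = 9.41 × 128.1 / (180 + 128.1) = 9.41 × 128.1/308.1 = 3.91 V.

V_out ≈ 3.91 V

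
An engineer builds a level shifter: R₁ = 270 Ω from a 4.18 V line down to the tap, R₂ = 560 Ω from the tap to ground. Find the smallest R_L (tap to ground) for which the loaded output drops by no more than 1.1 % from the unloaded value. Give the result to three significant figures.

R_L(min) ≈ 16.4 kΩ

Output resistance R_th = R₁‖R₂ = (270 × 560)/830.0 = 182.2 Ω.
The fractional drop is R_th/(R_th + R_L); requiring this ≤ 0.0110 gives R_L ≥ R_th(1/0.0110 − 1) = 182.2 × 89.91 = 16.4 kΩ.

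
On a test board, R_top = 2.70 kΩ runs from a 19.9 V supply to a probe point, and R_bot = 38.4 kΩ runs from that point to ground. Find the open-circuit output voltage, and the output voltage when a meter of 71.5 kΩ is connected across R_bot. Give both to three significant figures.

Unloaded: 18.6 V; loaded: 18.0 V

Open-circuit: V = 19.9 × 38.4/(2.70 + 38.4) = 18.6 V.
With the load, R_bot becomes R_bot‖R_L = 24.98 kΩ, so V = 19.9 × 24.98/27.68 = 18.0 V.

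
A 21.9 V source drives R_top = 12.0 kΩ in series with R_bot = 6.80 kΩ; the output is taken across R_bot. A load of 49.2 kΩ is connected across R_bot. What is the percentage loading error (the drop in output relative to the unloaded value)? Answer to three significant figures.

8.11 %

The divider's output (Thévenin) resistance is R_top‖R_bot = 4.340 kΩ.
Fractional drop under load = R_th/(R_th + R_L) = 4.340 / (4.340 + 49.2) = 0.08107.
So the output falls by 8.11 %.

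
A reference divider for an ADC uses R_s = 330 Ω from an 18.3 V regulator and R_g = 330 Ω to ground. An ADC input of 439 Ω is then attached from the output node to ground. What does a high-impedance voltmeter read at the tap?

V_out ≈ 6.65 V

The load sits in parallel with R_g: R_g‖R_L = (330 × 439) / (330 + 439) = 188.4 Ω.
V_out = 18.3 × 188.4 / (330 + 188.4) = 18.3 × 188.4/518.4 = 6.65 V.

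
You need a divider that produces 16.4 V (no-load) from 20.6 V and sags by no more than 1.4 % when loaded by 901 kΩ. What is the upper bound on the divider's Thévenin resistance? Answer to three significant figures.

Loading drop = R_th/(R_th + R_L) ≤ 0.0140, so R_th ≤ R_L · ε/(1−ε) = 901 kΩ × 0.0140/0.9860 = 12.8 kΩ.

R_th ≤ 12.8 kΩ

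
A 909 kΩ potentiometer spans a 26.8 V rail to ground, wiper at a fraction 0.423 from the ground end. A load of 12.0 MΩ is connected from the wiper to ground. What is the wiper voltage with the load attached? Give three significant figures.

V ≈ 11.1 V

The wiper splits the pot into (1−α)R = 524.5 kΩ above and αR = 384.5 kΩ below.
Lower section ‖ load = 372.6 kΩ.
V_wiper = 26.8 × 372.6/(524.5 + 372.6) = 11.1 V.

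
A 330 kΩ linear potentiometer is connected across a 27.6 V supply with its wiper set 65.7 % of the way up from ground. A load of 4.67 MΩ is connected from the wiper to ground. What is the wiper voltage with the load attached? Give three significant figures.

The wiper splits the pot into (1−α)R = 113.2 kΩ above and αR = 216.8 kΩ below.
Lower section ‖ load = 207.2 kΩ.
V_wiper = 27.6 × 207.2/(113.2 + 207.2) = 17.8 V.

V ≈ 17.8 V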